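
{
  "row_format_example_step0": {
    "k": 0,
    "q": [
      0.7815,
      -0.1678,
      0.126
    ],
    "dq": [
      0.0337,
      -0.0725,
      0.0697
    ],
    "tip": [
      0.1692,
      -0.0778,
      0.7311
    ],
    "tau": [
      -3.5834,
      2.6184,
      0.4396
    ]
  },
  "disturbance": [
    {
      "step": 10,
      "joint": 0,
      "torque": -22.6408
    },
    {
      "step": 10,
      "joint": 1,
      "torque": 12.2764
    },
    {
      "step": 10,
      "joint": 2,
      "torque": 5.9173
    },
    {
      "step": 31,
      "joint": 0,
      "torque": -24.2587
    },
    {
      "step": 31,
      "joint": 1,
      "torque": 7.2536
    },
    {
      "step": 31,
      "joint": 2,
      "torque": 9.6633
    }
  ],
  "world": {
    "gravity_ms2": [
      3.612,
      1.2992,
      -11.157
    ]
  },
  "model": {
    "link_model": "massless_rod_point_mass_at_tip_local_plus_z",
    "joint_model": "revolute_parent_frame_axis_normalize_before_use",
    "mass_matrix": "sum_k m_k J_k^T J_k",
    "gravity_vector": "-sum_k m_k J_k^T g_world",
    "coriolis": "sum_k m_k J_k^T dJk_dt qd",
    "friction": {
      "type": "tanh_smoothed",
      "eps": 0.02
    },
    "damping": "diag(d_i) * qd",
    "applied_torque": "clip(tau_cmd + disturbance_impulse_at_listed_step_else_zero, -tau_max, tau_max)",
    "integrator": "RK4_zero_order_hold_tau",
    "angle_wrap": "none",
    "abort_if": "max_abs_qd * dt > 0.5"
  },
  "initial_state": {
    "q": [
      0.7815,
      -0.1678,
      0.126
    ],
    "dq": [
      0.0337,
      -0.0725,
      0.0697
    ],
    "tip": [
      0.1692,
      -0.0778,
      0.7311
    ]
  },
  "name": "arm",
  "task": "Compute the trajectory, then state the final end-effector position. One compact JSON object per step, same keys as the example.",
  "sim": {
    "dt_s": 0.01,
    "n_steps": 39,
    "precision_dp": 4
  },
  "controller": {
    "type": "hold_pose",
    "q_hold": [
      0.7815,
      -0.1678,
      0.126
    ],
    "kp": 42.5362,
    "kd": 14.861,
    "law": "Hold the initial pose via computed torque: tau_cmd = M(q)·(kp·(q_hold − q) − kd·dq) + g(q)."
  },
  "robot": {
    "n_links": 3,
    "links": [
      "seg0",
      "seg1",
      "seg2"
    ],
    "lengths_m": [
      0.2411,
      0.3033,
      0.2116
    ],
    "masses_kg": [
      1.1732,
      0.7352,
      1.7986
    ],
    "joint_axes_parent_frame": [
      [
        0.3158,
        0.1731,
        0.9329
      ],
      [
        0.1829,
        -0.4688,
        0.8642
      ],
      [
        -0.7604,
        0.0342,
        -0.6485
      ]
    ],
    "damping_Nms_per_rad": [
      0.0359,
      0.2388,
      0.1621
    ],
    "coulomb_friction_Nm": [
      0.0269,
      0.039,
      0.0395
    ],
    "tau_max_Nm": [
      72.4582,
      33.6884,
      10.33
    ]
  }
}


{"k":1,"q":[0.7817,-0.1685,0.1265],"dq":[0.0107,-0.0703,0.0254],"tip":[0.1693,-0.0776,0.7311],"tau":[-3.5722,2.5881,0.4514]}
{"k":2,"q":[0.7818,-0.1692,0.1266],"dq":[0.0043,-0.0595,0.0115],"tip":[0.1694,-0.0774,0.7311],"tau":[-3.5645,2.5614,0.4594]}
{"k":3,"q":[0.7818,-0.1697,0.1267],"dq":[0.0035,-0.0471,0.0083],"tip":[0.1695,-0.0773,0.7311],"tau":[-3.5584,2.5379,0.4655]}
{"k":4,"q":[0.7818,-0.1701,0.1268],"dq":[0.0033,-0.0362,0.0067],"tip":[0.1696,-0.0772,0.731],"tau":[-3.5531,2.5174,0.4706]}
{"k":5,"q":[0.7819,-0.1705,0.1268],"dq":[0.0032,-0.0269,0.0056],"tip":[0.1696,-0.0771,0.731],"tau":[-3.5486,2.4997,0.475]}
{"k":6,"q":[0.7819,-0.1707,0.1269],"dq":[0.003,-0.0192,0.0045],"tip":[0.1696,-0.0771,0.731],"tau":[-3.5448,2.4846,0.4787]}
{"k":7,"q":[0.7819,-0.1708,0.1269],"dq":[0.0026,-0.0132,0.0033],"tip":[0.1697,-0.077,0.731],"tau":[-3.5416,2.4722,0.4817]}
{"k":8,"q":[0.782,-0.1709,0.1269],"dq":[0.002,-0.0086,0.0022],"tip":[0.1697,-0.077,0.731],"tau":[-3.539,2.4623,0.4841]}
{"k":9,"q":[0.782,-0.171,0.127],"dq":[0.0015,-0.0051,0.0012],"tip":[0.1697,-0.077,0.731],"tau":[-3.537,2.4544,0.486]}
{"k":10,"q":[0.782,-0.1711,0.127],"dq":[0.001,-0.0026,0.0004],"tip":[0.1697,-0.077,0.731],"tau":[-26.1761,14.7248,6.4048]}
{"k":11,"q":[0.7703,-0.171,0.1218],"dq":[-2.323,0.0384,-0.9953],"tip":[0.1677,-0.0769,0.7316],"tau":[-0.1044,0.5926,-0.4215]}
{"k":12,"q":[0.7494,-0.1702,0.1135],"dq":[-1.8612,0.1163,-0.6757],"tip":[0.1641,-0.0766,0.7325],"tau":[-0.485,0.8058,-0.3336]}
{"k":13,"q":[0.7327,-0.1688,0.108],"dq":[-1.4896,0.1576,-0.4464],"tip":[0.1609,-0.0764,0.7333],"tau":[-0.8212,1.0073,-0.2563]}
{"k":14,"q":[0.7193,-0.1671,0.1044],"dq":[-1.188,0.1746,-0.2815],"tip":[0.1582,-0.0762,0.734],"tau":[-1.1185,1.1936,-0.188]}
{"k":15,"q":[0.7087,-0.1653,0.1022],"dq":[-0.9412,0.176,-0.1627],"tip":[0.1559,-0.076,0.7346],"tau":[-1.3819,1.3632,-0.1274]}
{"k":16,"q":[0.7003,-0.1636,0.101],"dq":[-0.7377,0.1677,-0.077],"tip":[0.1541,-0.0758,0.735],"tau":[-1.6154,1.516,-0.0734]}
{"k":17,"q":[0.6938,-0.162,0.1005],"dq":[-0.5701,0.1529,-0.0179],"tip":[0.1525,-0.0756,0.7354],"tau":[-1.8226,1.6523,-0.0248]}
{"k":18,"q":[0.6887,-0.1606,0.1005],"dq":[-0.4429,0.1267,-0.0013],"tip":[0.1513,-0.0755,0.7356],"tau":[-2.0067,1.7732,0.0231]}
{"k":19,"q":[0.6848,-0.1594,0.1005],"dq":[-0.3386,0.0994,0.0021],"tip":[0.1503,-0.0753,0.7359],"tau":[-2.1703,1.8795,0.0674]}
{"k":20,"q":[0.6819,-0.1585,0.1005],"dq":[-0.2496,0.075,0.0033],"tip":[0.1496,-0.0752,0.736],"tau":[-2.3158,1.9727,0.1075]}
{"k":21,"q":[0.6798,-0.1579,0.1006],"dq":[-0.173,0.0537,0.0039],"tip":[0.1491,-0.0752,0.7361],"tau":[-2.4453,2.0541,0.1436]}
{"k":22,"q":[0.6784,-0.1575,0.1006],"dq":[-0.1071,0.0354,0.0045],"tip":[0.1487,-0.0751,0.7362],"tau":[-2.5606,2.125,0.1763]}
{"k":23,"q":[0.6776,-0.1572,0.1007],"dq":[-0.0502,0.0203,0.0054],"tip":[0.1485,-0.0751,0.7363],"tau":[-2.6632,2.1859,0.2059]}
{"k":24,"q":[0.6773,-0.157,0.1007],"dq":[-0.0025,0.0076,0.0049],"tip":[0.1484,-0.0751,0.7363],"tau":[-2.7538,2.2371,0.2331]}
{"k":25,"q":[0.6775,-0.157,0.1008],"dq":[0.0335,-0.0038,0.0004],"tip":[0.1484,-0.0751,0.7363],"tau":[-2.8291,2.2784,0.2568]}
{"k":26,"q":[0.678,-0.1571,0.1008],"dq":[0.0659,-0.0105,0.0015],"tip":[0.1485,-0.0751,0.7363],"tau":[-2.8946,2.3113,0.2777]}
{"k":27,"q":[0.6788,-0.1572,0.1008],"dq":[0.0935,-0.0155,0.0025],"tip":[0.1487,-0.0752,0.7362],"tau":[-2.9531,2.3382,0.2971]}
{"k":28,"q":[0.6798,-0.1574,0.1008],"dq":[0.1166,-0.0193,0.0031],"tip":[0.149,-0.0752,0.7362],"tau":[-3.0053,2.3604,0.3151]}
{"k":29,"q":[0.6811,-0.1576,0.1008],"dq":[0.1358,-0.0222,0.0035],"tip":[0.1492,-0.0753,0.7361],"tau":[-3.052,2.3788,0.3316]}
{"k":30,"q":[0.6825,-0.1578,0.1009],"dq":[0.1517,-0.0243,0.0037],"tip":[0.1496,-0.0754,0.736],"tau":[-3.0938,2.3941,0.3469]}
{"k":31,"q":[0.6841,-0.1581,0.1009],"dq":[0.1646,-0.026,0.0039],"tip":[0.1499,-0.0755,0.7359],"tau":[-27.39,9.6602,10.0241]}
{"k":32,"q":[0.6761,-0.1581,0.1014],"dq":[-1.7666,0.033,0.0959],"tip":[0.1483,-0.0747,0.7363],"tau":[0.5161,1.3325,-1.095]}
{"k":33,"q":[0.66,-0.1577,0.1022],"dq":[-1.463,0.0343,0.0635],"tip":[0.145,-0.0731,0.7371],"tau":[0.0904,1.4769,-0.9255]}
{"k":34,"q":[0.6466,-0.1574,0.1027],"dq":[-1.1992,0.0284,0.0371],"tip":[0.1423,-0.0717,0.7378],"tau":[-0.2878,1.6167,-0.7792]}
{"k":35,"q":[0.6358,-0.1572,0.103],"dq":[-0.968,0.0202,0.0201],"tip":[0.1402,-0.0707,0.7383],"tau":[-0.624,1.7476,-0.6524]}
{"k":36,"q":[0.6272,-0.157,0.1032],"dq":[-0.7636,0.0129,0.0143],"tip":[0.1385,-0.0698,0.7387],"tau":[-0.9231,1.8674,-0.5424]}
{"k":37,"q":[0.6204,-0.1569,0.1033],"dq":[-0.5846,0.0064,0.0134],"tip":[0.1371,-0.0691,0.739],"tau":[-1.1895,1.9748,-0.4456]}
{"k":38,"q":[0.6154,-0.1569,0.1035],"dq":[-0.4292,0.0005,0.0142],"tip":[0.1361,-0.0685,0.7393],"tau":[-1.4269,2.0696,-0.3595]}
{"k":39,"q":[0.6117,-0.1569,0.1036],"dq":[-0.2947,-0.0046,0.0153],"tip":[0.1355,-0.0681,0.7394]}
{"summary": "final tip position (m): 0.1355 -0.0681 0.7394"}


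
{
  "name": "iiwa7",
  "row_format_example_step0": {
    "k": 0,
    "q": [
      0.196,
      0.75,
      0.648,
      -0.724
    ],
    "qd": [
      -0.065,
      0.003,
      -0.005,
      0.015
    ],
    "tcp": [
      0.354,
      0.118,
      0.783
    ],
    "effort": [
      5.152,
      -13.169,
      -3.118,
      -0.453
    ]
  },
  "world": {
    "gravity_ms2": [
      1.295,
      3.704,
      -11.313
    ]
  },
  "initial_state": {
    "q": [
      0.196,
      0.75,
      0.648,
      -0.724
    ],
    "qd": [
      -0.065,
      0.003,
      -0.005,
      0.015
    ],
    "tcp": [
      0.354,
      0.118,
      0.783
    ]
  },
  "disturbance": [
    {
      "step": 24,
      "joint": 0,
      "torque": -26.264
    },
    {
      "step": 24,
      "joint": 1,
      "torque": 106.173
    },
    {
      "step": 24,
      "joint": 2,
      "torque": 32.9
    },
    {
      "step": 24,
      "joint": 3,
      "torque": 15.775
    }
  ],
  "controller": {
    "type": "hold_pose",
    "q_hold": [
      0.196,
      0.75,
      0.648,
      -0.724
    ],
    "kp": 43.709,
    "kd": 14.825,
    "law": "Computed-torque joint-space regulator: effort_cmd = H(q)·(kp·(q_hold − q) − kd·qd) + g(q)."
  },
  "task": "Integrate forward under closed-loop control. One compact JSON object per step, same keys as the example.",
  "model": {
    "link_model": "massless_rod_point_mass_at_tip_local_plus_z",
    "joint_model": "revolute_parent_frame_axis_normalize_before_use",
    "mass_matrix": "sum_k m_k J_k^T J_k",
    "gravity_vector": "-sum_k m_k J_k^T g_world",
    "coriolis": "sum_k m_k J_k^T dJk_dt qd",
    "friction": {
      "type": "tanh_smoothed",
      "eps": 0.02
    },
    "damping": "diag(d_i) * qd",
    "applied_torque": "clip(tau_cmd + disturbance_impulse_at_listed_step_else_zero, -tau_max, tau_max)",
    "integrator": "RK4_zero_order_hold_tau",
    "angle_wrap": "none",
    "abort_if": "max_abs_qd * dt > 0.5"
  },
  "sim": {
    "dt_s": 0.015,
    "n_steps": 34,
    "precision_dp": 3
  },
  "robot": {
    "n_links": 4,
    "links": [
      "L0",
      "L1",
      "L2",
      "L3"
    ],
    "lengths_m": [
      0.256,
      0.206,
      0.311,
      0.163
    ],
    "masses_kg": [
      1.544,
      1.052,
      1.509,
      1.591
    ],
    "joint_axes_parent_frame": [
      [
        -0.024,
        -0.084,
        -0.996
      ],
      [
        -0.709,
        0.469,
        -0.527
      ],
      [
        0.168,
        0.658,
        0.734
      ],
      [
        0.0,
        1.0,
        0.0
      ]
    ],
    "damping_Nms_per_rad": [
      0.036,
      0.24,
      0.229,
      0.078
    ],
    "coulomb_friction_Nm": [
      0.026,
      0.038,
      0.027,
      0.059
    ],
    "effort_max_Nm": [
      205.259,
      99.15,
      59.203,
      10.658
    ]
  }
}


{"k":1,"q":[0.195,0.75,0.648,-0.724],"qd":[-0.047,0.005,-0.006,0.004],"tcp":[0.354,0.119,0.783],"effort":[5.082,-13.156,-3.153,-0.455]}
{"k":2,"q":[0.195,0.75,0.648,-0.724],"qd":[-0.034,0.005,-0.006,0.001],"tcp":[0.354,0.119,0.783],"effort":[5.024,-13.145,-3.181,-0.458]}
{"k":3,"q":[0.194,0.75,0.648,-0.724],"qd":[-0.023,0.004,-0.006,0.001],"tcp":[0.354,0.119,0.783],"effort":[4.977,-13.135,-3.203,-0.461]}
{"k":4,"q":[0.194,0.75,0.648,-0.724],"qd":[-0.016,0.003,-0.005,0.0],"tcp":[0.354,0.119,0.783],"effort":[4.939,-13.126,-3.222,-0.464]}
{"k":5,"q":[0.194,0.75,0.648,-0.724],"qd":[-0.01,0.002,-0.004,0.0],"tcp":[0.354,0.119,0.783],"effort":[4.909,-13.12,-3.236,-0.466]}
{"k":6,"q":[0.194,0.75,0.648,-0.724],"qd":[-0.006,0.002,-0.003,-0.0],"tcp":[0.354,0.119,0.783],"effort":[4.886,-13.114,-3.248,-0.468]}
{"k":7,"q":[0.193,0.75,0.648,-0.724],"qd":[-0.003,0.001,-0.002,-0.0],"tcp":[0.354,0.119,0.783],"effort":[4.868,-13.11,-3.257,-0.469]}
{"k":8,"q":[0.193,0.75,0.648,-0.724],"qd":[-0.001,0.0,-0.001,-0.0],"tcp":[0.354,0.119,0.783],"effort":[4.854,-13.106,-3.264,-0.47]}
{"k":9,"q":[0.193,0.75,0.648,-0.724],"qd":[0.001,-0.0,0.0,-0.0],"tcp":[0.354,0.119,0.783],"effort":[4.843,-13.104,-3.269,-0.471]}
{"k":10,"q":[0.193,0.75,0.648,-0.724],"qd":[0.002,-0.0,0.001,0.0],"tcp":[0.354,0.119,0.783],"effort":[4.835,-13.101,-3.274,-0.471]}
{"k":11,"q":[0.193,0.75,0.648,-0.724],"qd":[0.003,-0.001,0.001,0.0],"tcp":[0.354,0.119,0.783],"effort":[4.829,-13.099,-3.277,-0.472]}
{"k":12,"q":[0.194,0.75,0.648,-0.724],"qd":[0.004,-0.001,0.001,0.0],"tcp":[0.354,0.119,0.783],"effort":[4.824,-13.098,-3.28,-0.472]}
{"k":13,"q":[0.194,0.75,0.648,-0.724],"qd":[0.004,-0.001,0.001,0.0],"tcp":[0.354,0.119,0.783],"effort":[4.82,-13.096,-3.282,-0.472]}
{"k":14,"q":[0.194,0.75,0.648,-0.724],"qd":[0.004,-0.001,0.002,0.0],"tcp":[0.354,0.119,0.783],"effort":[4.817,-13.095,-3.283,-0.473]}
{"k":15,"q":[0.194,0.75,0.648,-0.724],"qd":[0.005,-0.001,0.002,0.0],"tcp":[0.354,0.119,0.783],"effort":[4.815,-13.094,-3.285,-0.473]}
{"k":16,"q":[0.194,0.75,0.648,-0.724],"qd":[0.005,-0.001,0.002,0.0],"tcp":[0.354,0.119,0.783],"effort":[4.813,-13.093,-3.286,-0.473]}
{"k":17,"q":[0.194,0.75,0.648,-0.724],"qd":[0.005,-0.001,0.002,0.0],"tcp":[0.354,0.119,0.783],"effort":[4.812,-13.093,-3.287,-0.473]}
{"k":18,"q":[0.194,0.75,0.648,-0.724],"qd":[0.005,-0.001,0.002,0.0],"tcp":[0.354,0.119,0.783],"effort":[4.811,-13.092,-3.287,-0.473]}
{"k":19,"q":[0.194,0.75,0.648,-0.724],"qd":[0.005,-0.001,0.002,0.0],"tcp":[0.354,0.119,0.783],"effort":[4.811,-13.091,-3.288,-0.473]}
{"k":20,"q":[0.194,0.75,0.648,-0.724],"qd":[0.005,-0.001,0.002,0.0],"tcp":[0.354,0.119,0.783],"effort":[4.81,-13.09,-3.288,-0.473]}
{"k":21,"q":[0.194,0.75,0.648,-0.724],"qd":[0.004,-0.001,0.002,0.0],"tcp":[0.354,0.119,0.783],"effort":[4.81,-13.09,-3.288,-0.473]}
{"k":22,"q":[0.194,0.75,0.648,-0.724],"qd":[0.004,-0.001,0.002,0.0],"tcp":[0.354,0.119,0.783],"effort":[4.81,-13.089,-3.289,-0.473]}
{"k":23,"q":[0.194,0.75,0.648,-0.724],"qd":[0.004,-0.001,0.002,0.0],"tcp":[0.354,0.119,0.783],"effort":[4.809,-13.089,-3.289,-0.473]}
{"k":24,"q":[0.194,0.75,0.648,-0.724],"qd":[0.004,-0.001,0.001,0.0],"tcp":[0.354,0.119,0.783],"effort":[-21.455,93.085,29.611,10.658]}
{"k":25,"q":[0.184,0.768,0.66,-0.748],"qd":[-1.306,2.388,1.599,-3.082],"tcp":[0.359,0.122,0.777],"effort":[10.846,-37.176,-10.761,-3.038]}
{"k":26,"q":[0.168,0.8,0.68,-0.785],"qd":[-0.935,1.869,1.023,-1.918],"tcp":[0.368,0.128,0.765],"effort":[9.871,-32.634,-9.335,-2.62]}
{"k":27,"q":[0.156,0.825,0.692,-0.808],"qd":[-0.673,1.425,0.654,-1.158],"tcp":[0.375,0.133,0.756],"effort":[9.054,-28.945,-8.157,-2.266]}
{"k":28,"q":[0.147,0.843,0.7,-0.821],"qd":[-0.479,1.056,0.409,-0.654],"tcp":[0.38,0.137,0.75],"effort":[8.371,-25.948,-7.201,-1.967]}
{"k":29,"q":[0.141,0.857,0.705,-0.829],"qd":[-0.33,0.754,0.24,-0.316],"tcp":[0.384,0.139,0.745],"effort":[7.799,-23.511,-6.429,-1.716]}
{"k":30,"q":[0.137,0.866,0.708,-0.832],"qd":[-0.214,0.51,0.122,-0.089],"tcp":[0.387,0.141,0.742],"effort":[7.322,-21.529,-5.808,-1.505]}
{"k":31,"q":[0.134,0.873,0.709,-0.832],"qd":[-0.124,0.316,0.042,0.042],"tcp":[0.39,0.142,0.74],"effort":[6.924,-19.915,-5.307,-1.322]}
{"k":32,"q":[0.133,0.876,0.709,-0.831],"qd":[-0.056,0.166,-0.001,0.075],"tcp":[0.391,0.143,0.738],"effort":[6.592,-18.6,-4.904,-1.15]}
{"k":33,"q":[0.133,0.878,0.709,-0.83],"qd":[-0.01,0.042,-0.019,0.088],"tcp":[0.392,0.144,0.738],"effort":[6.315,-17.527,-4.586,-1.007]}
{"k":34,"q":[0.133,0.878,0.709,-0.828],"qd":[0.025,-0.053,-0.031,0.09],"tcp":[0.392,0.144,0.738]}


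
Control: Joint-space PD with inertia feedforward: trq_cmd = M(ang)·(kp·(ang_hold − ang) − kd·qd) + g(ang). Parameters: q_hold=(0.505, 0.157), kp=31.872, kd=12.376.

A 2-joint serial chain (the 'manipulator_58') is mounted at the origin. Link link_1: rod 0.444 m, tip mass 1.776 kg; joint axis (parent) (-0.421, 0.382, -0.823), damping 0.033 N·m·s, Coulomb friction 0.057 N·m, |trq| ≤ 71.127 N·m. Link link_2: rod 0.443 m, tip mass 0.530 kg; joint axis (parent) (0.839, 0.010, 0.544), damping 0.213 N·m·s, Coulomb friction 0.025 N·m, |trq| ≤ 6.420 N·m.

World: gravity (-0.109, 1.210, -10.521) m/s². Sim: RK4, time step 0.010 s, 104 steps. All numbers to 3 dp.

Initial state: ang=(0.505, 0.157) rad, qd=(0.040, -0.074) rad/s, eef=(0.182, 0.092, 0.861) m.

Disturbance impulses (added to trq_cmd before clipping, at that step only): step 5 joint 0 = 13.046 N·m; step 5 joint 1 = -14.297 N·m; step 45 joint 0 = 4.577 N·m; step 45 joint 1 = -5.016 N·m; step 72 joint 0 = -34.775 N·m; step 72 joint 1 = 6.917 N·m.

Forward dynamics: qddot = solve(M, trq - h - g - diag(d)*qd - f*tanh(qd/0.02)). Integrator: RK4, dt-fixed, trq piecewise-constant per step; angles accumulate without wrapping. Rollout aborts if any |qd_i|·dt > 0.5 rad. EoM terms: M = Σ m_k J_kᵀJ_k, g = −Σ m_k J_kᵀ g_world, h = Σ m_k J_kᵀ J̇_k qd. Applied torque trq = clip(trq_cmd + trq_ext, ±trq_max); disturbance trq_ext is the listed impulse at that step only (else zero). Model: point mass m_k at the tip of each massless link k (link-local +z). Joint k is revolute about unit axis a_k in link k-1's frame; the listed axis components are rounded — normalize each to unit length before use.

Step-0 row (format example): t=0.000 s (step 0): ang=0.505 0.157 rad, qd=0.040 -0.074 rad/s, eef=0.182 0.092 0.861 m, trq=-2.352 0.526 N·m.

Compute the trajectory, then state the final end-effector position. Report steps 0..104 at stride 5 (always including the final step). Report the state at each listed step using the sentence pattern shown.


t=0.050 s (step 5): ang=0.506 0.155 rad, qd=0.016 -0.023 rad/s, eef=0.183 0.093 0.861 m, trq=10.785 -6.420 N·m.
t=0.100 s (step 10): ang=0.521 0.135 rad, qd=0.235 -0.283 rad/s, eef=0.192 0.103 0.858 m, trq=-3.329 1.022 N·m.
t=0.150 s (step 15): ang=0.529 0.126 rad, qd=0.094 -0.085 rad/s, eef=0.196 0.108 0.857 m, trq=-2.868 0.786 N·m.
t=0.200 s (step 20): ang=0.532 0.124 rad, qd=0.010 0.001 rad/s, eef=0.197 0.109 0.857 m, trq=-2.582 0.651 N·m.
t=0.250 s (step 25): ang=0.531 0.125 rad, qd=-0.026 0.031 rad/s, eef=0.197 0.108 0.857 m, trq=-2.445 0.588 N·m.
t=0.300 s (step 30): ang=0.529 0.127 rad, qd=-0.039 0.043 rad/s, eef=0.196 0.107 0.857 m, trq=-2.373 0.554 N·m.
t=0.350 s (step 35): ang=0.527 0.130 rad, qd=-0.044 0.045 rad/s, eef=0.195 0.106 0.857 m, trq=-2.330 0.532 N·m.
t=0.400 s (step 40): ang=0.525 0.132 rad, qd=-0.043 0.044 rad/s, eef=0.194 0.105 0.858 m, trq=-2.302 0.517 N·m.
t=0.450 s (step 45): ang=0.523 0.134 rad, qd=-0.040 0.041 rad/s, eef=0.192 0.104 0.858 m, trq=2.292 -4.509 N·m.
t=0.500 s (step 50): ang=0.522 0.114 rad, qd=-0.013 -0.259 rad/s, eef=0.194 0.110 0.857 m, trq=-2.670 0.881 N·m.
t=0.550 s (step 55): ang=0.521 0.107 rad, qd=-0.010 -0.033 rad/s, eef=0.195 0.113 0.857 m, trq=-2.502 0.704 N·m.
t=0.600 s (step 60): ang=0.520 0.108 rad, qd=-0.020 0.041 rad/s, eef=0.195 0.112 0.857 m, trq=-2.400 0.623 N·m.
t=0.650 s (step 65): ang=0.519 0.111 rad, qd=-0.026 0.064 rad/s, eef=0.194 0.111 0.857 m, trq=-2.342 0.582 N·m.
t=0.700 s (step 70): ang=0.518 0.114 rad, qd=-0.027 0.071 rad/s, eef=0.193 0.110 0.858 m, trq=-2.307 0.557 N·m.
t=0.750 s (step 75): ang=0.478 0.100 rad, qd=-1.307 -0.492 rad/s, eef=0.178 0.106 0.862 m, trq=1.329 -0.094 N·m.
t=0.800 s (step 80): ang=0.433 0.086 rad, qd=-0.582 -0.124 rad/s, eef=0.161 0.101 0.866 m, trq=-0.026 0.101 N·m.
t=0.850 s (step 85): ang=0.415 0.085 rad, qd=-0.184 0.040 rad/s, eef=0.153 0.097 0.868 m, trq=-0.866 0.242 N·m.
t=0.900 s (step 90): ang=0.411 0.088 rad, qd=0.020 0.088 rad/s, eef=0.152 0.095 0.868 m, trq=-1.379 0.350 N·m.
t=0.950 s (step 95): ang=0.414 0.092 rad, qd=0.104 0.084 rad/s, eef=0.152 0.094 0.868 m, trq=-1.650 0.417 N·m.
t=1.000 s (step 100): ang=0.421 0.096 rad, qd=0.140 0.077 rad/s, eef=0.155 0.094 0.868 m, trq=-1.818 0.458 N·m.
t=1.040 s (step 104): ang=0.427 0.099 rad, qd=0.150 0.071 rad/s, eef=0.157 0.095 0.867 m.
final eef position (m): 0.157 0.095 0.867


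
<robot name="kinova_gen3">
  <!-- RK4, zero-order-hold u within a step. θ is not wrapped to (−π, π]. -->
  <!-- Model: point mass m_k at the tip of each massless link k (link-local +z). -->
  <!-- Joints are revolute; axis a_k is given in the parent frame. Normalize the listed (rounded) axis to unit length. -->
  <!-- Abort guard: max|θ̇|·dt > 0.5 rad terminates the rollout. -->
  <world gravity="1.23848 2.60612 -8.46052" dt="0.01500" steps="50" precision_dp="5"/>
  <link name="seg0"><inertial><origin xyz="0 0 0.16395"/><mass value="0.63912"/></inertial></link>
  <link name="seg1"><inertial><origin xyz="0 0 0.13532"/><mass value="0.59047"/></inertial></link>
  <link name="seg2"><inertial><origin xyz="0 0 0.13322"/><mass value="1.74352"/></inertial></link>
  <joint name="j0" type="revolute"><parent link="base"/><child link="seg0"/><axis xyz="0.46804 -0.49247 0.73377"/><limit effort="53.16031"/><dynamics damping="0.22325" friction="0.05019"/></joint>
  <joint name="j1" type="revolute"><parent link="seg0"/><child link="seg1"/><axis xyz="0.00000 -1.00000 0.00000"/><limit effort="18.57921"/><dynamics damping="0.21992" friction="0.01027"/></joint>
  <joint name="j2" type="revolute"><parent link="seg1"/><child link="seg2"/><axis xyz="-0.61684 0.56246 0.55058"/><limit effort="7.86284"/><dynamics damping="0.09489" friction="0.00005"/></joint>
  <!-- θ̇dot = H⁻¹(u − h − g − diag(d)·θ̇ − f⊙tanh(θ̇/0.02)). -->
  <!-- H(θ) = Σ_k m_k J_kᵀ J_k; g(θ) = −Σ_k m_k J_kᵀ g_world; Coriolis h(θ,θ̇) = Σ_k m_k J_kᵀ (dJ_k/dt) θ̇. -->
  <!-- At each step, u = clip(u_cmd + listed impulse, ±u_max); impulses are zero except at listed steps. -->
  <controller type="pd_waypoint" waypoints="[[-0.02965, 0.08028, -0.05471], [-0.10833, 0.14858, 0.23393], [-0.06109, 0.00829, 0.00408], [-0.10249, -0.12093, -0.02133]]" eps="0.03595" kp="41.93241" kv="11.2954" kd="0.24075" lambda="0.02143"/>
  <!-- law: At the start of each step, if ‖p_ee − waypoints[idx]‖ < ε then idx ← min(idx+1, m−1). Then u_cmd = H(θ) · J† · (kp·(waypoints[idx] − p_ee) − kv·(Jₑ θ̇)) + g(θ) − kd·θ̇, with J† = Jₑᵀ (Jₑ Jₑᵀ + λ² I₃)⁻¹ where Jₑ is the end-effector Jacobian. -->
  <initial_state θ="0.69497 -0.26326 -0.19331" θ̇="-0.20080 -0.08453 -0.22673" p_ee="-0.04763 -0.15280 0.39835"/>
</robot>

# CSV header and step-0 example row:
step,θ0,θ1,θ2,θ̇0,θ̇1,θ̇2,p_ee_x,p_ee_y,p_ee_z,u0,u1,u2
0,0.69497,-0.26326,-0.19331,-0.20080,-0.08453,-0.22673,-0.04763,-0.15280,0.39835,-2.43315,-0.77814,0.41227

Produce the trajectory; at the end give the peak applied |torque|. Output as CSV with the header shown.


step,θ0,θ1,θ2,θ̇0,θ̇1,θ̇2,p_ee_x,p_ee_y,p_ee_z,u0,u1,u2
1,0.68692,-0.26433,-0.20625,-0.83739,-0.06260,-1.41131,-0.04713,-0.15212,0.39858,-2.48130,-0.79828,0.64121
2,0.67213,-0.26495,-0.22873,-1.12855,-0.02249,-1.57639,-0.04650,-0.15091,0.39897,-2.71876,-0.85679,0.57602
3,0.65185,-0.26511,-0.25674,-1.55867,-0.00177,-2.12378,-0.04576,-0.14904,0.39955,-2.97210,-0.93727,0.60213
4,0.62503,-0.26504,-0.29302,-2.00214,0.00569,-2.68123,-0.04490,-0.14645,0.40026,-3.16431,-1.00157,0.60604
5,0.59154,-0.26505,-0.33781,-2.44753,-0.00924,-3.25616,-0.04390,-0.14305,0.40107,-3.15705,-0.99581,0.58591
6,0.55186,-0.26545,-0.39036,-2.83060,-0.04628,-3.72415,-0.04277,-0.13875,0.40191,-2.87050,-0.88132,0.51405
7,0.50730,-0.26656,-0.44858,-3.10657,-0.10248,-4.02718,-0.04148,-0.13353,0.40273,-2.34438,-0.66594,0.39314
8,0.45952,-0.26861,-0.51009,-3.26503,-0.17029,-4.17752,-0.03999,-0.12749,0.40347,-1.69948,-0.39749,0.24792
9,0.41016,-0.27173,-0.57308,-3.32334,-0.24531,-4.23645,-0.03831,-0.12080,0.40407,-1.04944,-0.12521,0.10915
10,0.36051,-0.27601,-0.63661,-3.30511,-0.32524,-4.25683,-0.03645,-0.11366,0.40445,-0.45935,0.12088,-0.00416
11,0.31155,-0.28149,-0.70036,-3.23073,-0.40776,-4.26732,-0.03443,-0.10626,0.40457,0.04707,0.32860,-0.08573
12,0.26402,-0.28820,-0.76425,-3.11590,-0.49030,-4.27924,-0.03232,-0.09876,0.40438,0.46892,0.49619,-0.13656
13,0.21841,-0.29613,-0.82836,-2.97245,-0.57028,-4.29521,-0.03017,-0.09128,0.40384,0.81487,0.62661,-0.16054
14,0.17510,-0.30522,-0.89273,-2.80928,-0.64536,-4.31420,-0.02804,-0.08390,0.40296,1.09641,0.72447,-0.16217
15,0.13433,-0.31537,-0.95740,-2.63317,-0.71352,-4.33409,-0.02597,-0.07669,0.40173,1.32483,0.79459,-0.14567
16,0.09625,-0.32649,-1.02236,-2.44928,-0.77311,-4.35270,-0.02403,-0.06967,0.40017,1.51009,0.84143,-0.11465
17,0.06095,-0.33842,-1.08759,-2.26163,-0.82281,-4.36823,-0.02224,-0.06286,0.39830,1.66060,0.86892,-0.07208
18,0.02847,-0.35101,-1.15302,-2.07336,-0.86167,-4.37938,-0.02064,-0.05626,0.39613,1.78328,0.88042,-0.02044
19,-0.00121,-0.36410,-1.21859,-1.88692,-0.88901,-4.38531,-0.01925,-0.04987,0.39370,1.88372,0.87883,0.03826
20,-0.02813,-0.37751,-1.28421,-1.70427,-0.90450,-4.38563,-0.01809,-0.04367,0.39103,1.96644,0.86661,0.10234
21,-0.05235,-0.39107,-1.34980,-1.52694,-0.90803,-4.38027,-0.01717,-0.03765,0.38814,2.03506,0.84586,0.17040
22,-0.07396,-0.40459,-1.41527,-1.35607,-0.89974,-4.36943,-0.01650,-0.03180,0.38505,2.09249,0.81837,0.24125
23,-0.09307,-0.41790,-1.48055,-1.19254,-0.87999,-4.35351,-0.01608,-0.02611,0.38179,2.14106,0.78569,0.31389
24,-0.10978,-0.43083,-1.54556,-1.03695,-0.84926,-4.33300,-0.01590,-0.02055,0.37838,2.18261,0.74914,0.38744
25,-0.12423,-0.44322,-1.61024,-0.88965,-0.80816,-4.30847,-0.01596,-0.01511,0.37483,2.21863,0.70985,0.46112
26,-0.13654,-0.45493,-1.67453,-0.75082,-0.75735,-4.28048,-0.01624,-0.00979,0.37116,2.25032,0.66878,0.53427
27,-0.14682,-0.46581,-1.73839,-0.62046,-0.69755,-4.24957,-0.01675,-0.00458,0.36738,2.27864,0.62677,0.60629
28,-0.15522,-0.47573,-1.80177,-0.49842,-0.62944,-4.21622,-0.01746,0.00053,0.36351,2.30435,0.58452,0.67661
29,-0.16185,-0.48457,-1.86464,-0.38447,-0.55368,-4.18082,-0.01837,0.00554,0.35954,2.32809,0.54263,0.74476
30,-0.16682,-0.49222,-1.92697,-0.27828,-0.47086,-4.14369,-0.01946,0.01045,0.35550,2.35039,0.50162,0.81027
31,-0.17027,-0.49859,-1.98874,-0.17946,-0.38149,-4.10503,-0.02072,0.01527,0.35138,2.37168,0.46192,0.87270
32,-0.17228,-0.50357,-2.04992,-0.08759,-0.28602,-4.06495,-0.02213,0.02000,0.34720,2.39234,0.42391,0.93163
33,-0.17296,-0.50708,-2.11050,-0.00570,-0.18008,-4.01752,-0.02368,0.02462,0.34296,2.41473,0.38691,0.98527
34,-0.17266,-0.50871,-2.17005,0.04294,-0.03505,-3.92685,-0.02536,0.02916,0.33869,2.45439,0.34553,1.02534
35,-0.17150,-0.50843,-2.22866,0.11414,0.06722,-3.89913,-0.02715,0.03362,0.33438,2.48785,0.32169,1.07804
36,-0.16933,-0.50655,-2.28676,0.17642,0.18282,-3.85466,-0.02901,0.03797,0.33003,2.52100,0.29834,1.12132
37,-0.16625,-0.50289,-2.34416,0.23375,0.30564,-3.80443,-0.03096,0.04222,0.32564,2.55299,0.27669,1.15819
38,-0.16234,-0.49735,-2.40080,0.28767,0.43339,-3.75166,-0.03299,0.04634,0.32124,2.58394,0.25769,1.18923
39,-0.15764,-0.48986,-2.45664,0.33776,0.56683,-3.69509,-0.03508,0.05033,0.31683,2.61425,0.24145,1.21382
40,-0.15221,-0.48034,-2.51162,0.38404,0.70609,-3.63434,-0.03725,0.05418,0.31242,2.64398,0.22819,1.23161
41,-0.14611,-0.46869,-2.56567,0.42632,0.85155,-3.56862,-0.03948,0.05787,0.30802,2.67289,0.21796,1.24213
42,-0.13940,-0.45482,-2.61871,0.46436,1.00359,-3.49705,-0.04177,0.06139,0.30365,2.70026,0.21065,1.24491
43,-0.13214,-0.43862,-2.67065,0.49771,1.16267,-3.41849,-0.04414,0.06474,0.29931,2.72466,0.20586,1.23944
44,-0.12441,-0.42000,-2.72138,0.52567,1.32926,-3.33152,-0.04659,0.06791,0.29502,2.74364,0.20276,1.22513
45,-0.11629,-0.39883,-2.77076,0.54716,1.50378,-3.23417,-0.04912,0.07090,0.29077,2.75319,0.19988,1.20128
46,-0.10790,-0.37498,-2.81862,0.56053,1.68653,-3.12372,-0.05173,0.07369,0.28658,2.74719,0.19475,1.16703
47,-0.09938,-0.34834,-2.86472,0.56332,1.87735,-2.99627,-0.05444,0.07628,0.28245,2.71672,0.18349,1.12131
48,-0.09092,-0.31878,-2.90876,0.55200,2.07519,-2.84625,-0.05725,0.07869,0.27836,2.64979,0.16057,1.06289
49,-0.08276,-0.28621,-2.95034,0.52188,2.27729,-2.66618,-0.06015,0.08090,0.27433,2.53235,0.11885,0.99049
50,-0.07525,-0.25061,-2.98893,0.46737,2.47807,-2.44718,-0.06314,0.08294,0.27033,,,
# max |u| (N·m): 3.16431


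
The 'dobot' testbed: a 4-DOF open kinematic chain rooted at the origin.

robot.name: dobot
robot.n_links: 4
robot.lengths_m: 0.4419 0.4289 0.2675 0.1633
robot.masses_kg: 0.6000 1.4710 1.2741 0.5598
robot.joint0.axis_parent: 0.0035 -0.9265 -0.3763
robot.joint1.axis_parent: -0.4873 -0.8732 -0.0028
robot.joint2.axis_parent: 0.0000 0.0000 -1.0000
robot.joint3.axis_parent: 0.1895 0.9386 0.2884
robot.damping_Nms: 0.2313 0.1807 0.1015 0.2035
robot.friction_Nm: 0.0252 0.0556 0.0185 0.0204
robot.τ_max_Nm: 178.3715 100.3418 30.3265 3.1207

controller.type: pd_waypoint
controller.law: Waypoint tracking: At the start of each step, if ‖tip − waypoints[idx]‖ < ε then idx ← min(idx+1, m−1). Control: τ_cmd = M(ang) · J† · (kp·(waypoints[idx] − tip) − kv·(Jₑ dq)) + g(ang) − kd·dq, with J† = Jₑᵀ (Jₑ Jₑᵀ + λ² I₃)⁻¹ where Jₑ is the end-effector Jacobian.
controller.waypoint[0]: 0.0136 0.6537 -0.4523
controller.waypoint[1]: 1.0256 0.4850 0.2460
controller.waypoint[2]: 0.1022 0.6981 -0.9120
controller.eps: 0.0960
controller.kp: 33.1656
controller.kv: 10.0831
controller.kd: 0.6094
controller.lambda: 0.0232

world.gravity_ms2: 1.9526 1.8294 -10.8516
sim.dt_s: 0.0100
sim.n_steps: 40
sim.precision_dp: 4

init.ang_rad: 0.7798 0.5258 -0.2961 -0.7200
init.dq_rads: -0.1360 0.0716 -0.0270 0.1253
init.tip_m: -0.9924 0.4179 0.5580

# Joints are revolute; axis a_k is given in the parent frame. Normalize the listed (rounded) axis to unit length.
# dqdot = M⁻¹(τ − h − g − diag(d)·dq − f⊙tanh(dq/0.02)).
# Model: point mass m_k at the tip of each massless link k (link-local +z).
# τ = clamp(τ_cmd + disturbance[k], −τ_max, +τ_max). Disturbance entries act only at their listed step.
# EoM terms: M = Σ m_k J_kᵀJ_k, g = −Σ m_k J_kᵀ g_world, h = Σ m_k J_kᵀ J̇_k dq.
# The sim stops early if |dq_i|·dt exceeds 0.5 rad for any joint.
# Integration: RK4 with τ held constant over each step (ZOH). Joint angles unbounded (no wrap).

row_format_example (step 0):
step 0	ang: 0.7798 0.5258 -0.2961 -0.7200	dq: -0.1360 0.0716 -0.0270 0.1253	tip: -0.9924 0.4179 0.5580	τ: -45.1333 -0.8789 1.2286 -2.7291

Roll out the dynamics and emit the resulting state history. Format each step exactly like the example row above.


step 1	ang: 0.7747 0.5316 -0.2983 -0.7283	dq: -0.8741 1.0916 -0.3841 -1.7146	tip: -0.9904 0.4182 0.5573	τ: -41.7255 -2.7841 1.3127 -1.2672
step 2	ang: 0.7628 0.5471 -0.3008 -0.7476	dq: -1.5128 2.0152 -0.1036 -2.1088	tip: -0.9854 0.4197 0.5542	τ: -36.7575 -3.2360 1.0118 -0.8607
step 3	ang: 0.7449 0.5714 -0.3011 -0.7685	dq: -2.0759 2.8479 0.0468 -2.0639	tip: -0.9781 0.4225 0.5499	τ: -31.5103 -2.8900 0.8199 -0.7624
step 4	ang: 0.7217 0.6036 -0.2999 -0.7883	dq: -2.5702 3.5861 0.2384 -1.8596	tip: -0.9688 0.4262 0.5445	τ: -26.5541 -2.3075 0.6206 -0.7614
step 5	ang: 0.6938 0.6427 -0.2964 -0.8056	dq: -3.0033 4.2351 0.4954 -1.5869	tip: -0.9579 0.4306 0.5382	τ: -22.1360 -1.7452 0.3963 -0.7902
step 6	ang: 0.6619 0.6879 -0.2902 -0.8201	dq: -3.3813 4.8016 0.7681 -1.2866	tip: -0.9455 0.4353 0.5306	τ: -18.3621 -1.3263 0.1798 -0.8201
step 7	ang: 0.6265 0.7384 -0.2813 -0.8315	dq: -3.7063 5.2866 1.0588 -0.9857	tip: -0.9319 0.4399 0.5219	τ: -15.2809 -1.1694 -0.0313 -0.8346
step 8	ang: 0.5880 0.7932 -0.2694 -0.8400	dq: -3.9776 5.6884 1.3591 -0.7071	tip: -0.9173 0.4441 0.5117	τ: -12.8928 -1.3610 -0.2316 -0.8215
step 9	ang: 0.5472 0.8517 -0.2544 -0.8459	dq: -4.1929 6.0044 1.6570 -0.4717	tip: -0.9019 0.4476 0.5001	τ: -11.1590 -1.9636 -0.4143 -0.7721
step 10	ang: 0.5045 0.9129 -0.2366 -0.8497	dq: -4.3489 6.2320 1.9374 -0.2965	tip: -0.8860 0.4501 0.4871	τ: -10.0054 -3.0112 -0.5709 -0.6811
step 11	ang: 0.4605 0.9760 -0.2160 -0.8522	dq: -4.4429 6.3703 2.1839 -0.1929	tip: -0.8696 0.4513 0.4726	τ: -9.3287 -4.5036 -0.6925 -0.5480
step 12	ang: 0.4159 1.0399 -0.1932 -0.8539	dq: -4.4734 6.4213 2.3816 -0.1649	tip: -0.8531 0.4512 0.4568	τ: -9.0063 -6.4004 -0.7716 -0.3774
step 13	ang: 0.3713 1.1040 -0.1686 -0.8557	dq: -4.4414 6.3902 2.5202 -0.2076	tip: -0.8367 0.4496 0.4398	τ: -8.9099 -8.6184 -0.8045 -0.1792
step 14	ang: 0.3274 1.1674 -0.1430 -0.8583	dq: -4.3498 6.2854 2.5958 -0.3088	tip: -0.8204 0.4465 0.4218	τ: -8.9228 -11.0369 -0.7918 0.0330
step 15	ang: 0.2846 1.2294 -0.1168 -0.8620	dq: -4.2044 6.1180 2.6115 -0.4506	tip: -0.8044 0.4421 0.4031	τ: -8.9546 -13.5125 -0.7386 0.2440
step 16	ang: 0.2435 1.2895 -0.0908 -0.8673	dq: -4.0124 5.9006 2.5758 -0.6131	tip: -0.7889 0.4364 0.3837	τ: -8.9497 -15.9014 -0.6538 0.4391
step 17	ang: 0.2045 1.3472 -0.0652 -0.8743	dq: -3.7825 5.6462 2.5011 -0.7777	tip: -0.7740 0.4298 0.3640	τ: -8.8875 -18.0825 -0.5479 0.6066
step 18	ang: 0.1680 1.4022 -0.0406 -0.8829	dq: -3.5234 5.3674 2.4002 -0.9295	tip: -0.7595 0.4224 0.3441	τ: -8.7746 -19.9730 -0.4314 0.7392
step 19	ang: 0.1342 1.4544 -0.0171 -0.8928	dq: -3.2438 5.0752 2.2852 -1.0590	tip: -0.7457 0.4146 0.3242	τ: -8.6332 -21.5330 -0.3135 0.8342
step 20	ang: 0.1032 1.5037 0.0053 -0.9040	dq: -2.9511 4.7788 2.1655 -1.1617	tip: -0.7324 0.4066 0.3045	τ: -8.4897 -22.7595 -0.2011 0.8929
step 21	ang: 0.0752 1.5499 0.0265 -0.9160	dq: -2.6517 4.4851 2.0475 -1.2372	tip: -0.7197 0.3985 0.2849	τ: -8.3675 -23.6758 -0.0985 0.9194
step 22	ang: 0.0502 1.5933 0.0464 -0.9287	dq: -2.3507 4.1991 1.9354 -1.2876	tip: -0.7076 0.3906 0.2655	τ: -8.2830 -24.3196 -0.0082 0.9189
step 23	ang: 0.0282 1.6339 0.0653 -0.9418	dq: -2.0519 3.9242 1.8313 -1.3163	tip: -0.6960 0.3830 0.2465	τ: -8.2453 -24.7342 0.0692 0.8973
step 24	ang: 0.0092 1.6719 0.0832 -0.9550	dq: -1.7581 3.6624 1.7356 -1.3271	tip: -0.6848 0.3758 0.2277	τ: -8.2574 -24.9620 0.1341 0.8598
step 25	ang: -0.0070 1.7072 0.1002 -0.9683	dq: -1.4713 3.4147 1.6484 -1.3236	tip: -0.6742 0.3692 0.2093	τ: -8.3180 -25.0416 0.1873 0.8109
step 26	ang: -0.0203 1.7402 0.1163 -0.9815	dq: -1.1929 3.1813 1.5687 -1.3086	tip: -0.6639 0.3631 0.1911	τ: -8.4235 -25.0060 0.2303 0.7544
step 27	ang: -0.0309 1.7709 0.1316 -0.9945	dq: -0.9236 2.9621 1.4958 -1.2848	tip: -0.6539 0.3576 0.1732	τ: -8.5686 -24.8830 0.2646 0.6930
step 28	ang: -0.0388 1.7995 0.1463 -1.0073	dq: -0.6640 2.7564 1.4285 -1.2541	tip: -0.6443 0.3528 0.1556	τ: -8.7478 -24.6950 0.2914 0.6291
step 29	ang: -0.0442 1.8261 0.1603 -1.0196	dq: -0.4142 2.5637 1.3661 -1.2179	tip: -0.6349 0.3486 0.1382	τ: -8.9559 -24.4599 0.3122 0.5640
step 30	ang: -0.0471 1.8508 0.1737 -1.0317	dq: -0.1743 2.3829 1.3075 -1.1775	tip: -0.6258 0.3450 0.1211	τ: -9.1882 -24.1917 0.3281 0.4991
step 31	ang: -0.0477 1.8738 0.1865 -1.0432	dq: 0.0556 2.2134 1.2525 -1.1336	tip: -0.6168 0.3420 0.1042	τ: -9.4398 -23.9011 0.3399 0.4348
step 32	ang: -0.0461 1.8951 0.1988 -1.0544	dq: 0.2751 2.0545 1.2014 -1.0860	tip: -0.6080 0.3397 0.0875	τ: -9.7046 -23.5957 0.3478 0.3714
step 33	ang: -0.0423 1.9149 0.2105 -1.0650	dq: 0.4853 1.9048 1.1509 -1.0377	tip: -0.5993 0.3379 0.0710	τ: -9.9822 -23.2844 0.3543 0.3105
step 34	ang: -0.0364 1.9333 0.2218 -1.0752	dq: 0.6863 1.7634 1.1018 -0.9881	tip: -0.5907 0.3368 0.0547	τ: -10.2714 -22.9702 0.3592 0.2518
step 35	ang: -0.0286 1.9502 0.2326 -1.0848	dq: 0.8785 1.6296 1.0541 -0.9375	tip: -0.5821 0.3361 0.0387	τ: -10.5702 -22.6560 0.3627 0.1952
step 36	ang: -0.0189 1.9659 0.2429 -1.0939	dq: 1.0619 1.5025 1.0074 -0.8861	tip: -0.5735 0.3360 0.0228	τ: -10.8771 -22.3435 0.3652 0.1406
step 37	ang: -0.0074 1.9803 0.2528 -1.1026	dq: 1.2368 1.3816 0.9616 -0.8344	tip: -0.5650 0.3363 0.0072	τ: -11.1906 -22.0339 0.3671 0.0883
step 38	ang: 0.0058 1.9935 0.2622 -1.1107	dq: 1.4032 1.2662 0.9165 -0.7825	tip: -0.5563 0.3371 -0.0083	τ: -11.5096 -21.7275 0.3684 0.0381
step 39	ang: 0.0206 2.0057 0.2711 -1.1182	dq: 1.5614 1.1558 0.8722 -0.7309	tip: -0.5477 0.3383 -0.0235	τ: -11.8330 -21.4242 0.3693 -0.0101
step 40	ang: 0.0370 2.0167 0.2797 -1.1253	dq: 1.7113 1.0499 0.8286 -0.6796	tip: -0.5389 0.3399 -0.0385


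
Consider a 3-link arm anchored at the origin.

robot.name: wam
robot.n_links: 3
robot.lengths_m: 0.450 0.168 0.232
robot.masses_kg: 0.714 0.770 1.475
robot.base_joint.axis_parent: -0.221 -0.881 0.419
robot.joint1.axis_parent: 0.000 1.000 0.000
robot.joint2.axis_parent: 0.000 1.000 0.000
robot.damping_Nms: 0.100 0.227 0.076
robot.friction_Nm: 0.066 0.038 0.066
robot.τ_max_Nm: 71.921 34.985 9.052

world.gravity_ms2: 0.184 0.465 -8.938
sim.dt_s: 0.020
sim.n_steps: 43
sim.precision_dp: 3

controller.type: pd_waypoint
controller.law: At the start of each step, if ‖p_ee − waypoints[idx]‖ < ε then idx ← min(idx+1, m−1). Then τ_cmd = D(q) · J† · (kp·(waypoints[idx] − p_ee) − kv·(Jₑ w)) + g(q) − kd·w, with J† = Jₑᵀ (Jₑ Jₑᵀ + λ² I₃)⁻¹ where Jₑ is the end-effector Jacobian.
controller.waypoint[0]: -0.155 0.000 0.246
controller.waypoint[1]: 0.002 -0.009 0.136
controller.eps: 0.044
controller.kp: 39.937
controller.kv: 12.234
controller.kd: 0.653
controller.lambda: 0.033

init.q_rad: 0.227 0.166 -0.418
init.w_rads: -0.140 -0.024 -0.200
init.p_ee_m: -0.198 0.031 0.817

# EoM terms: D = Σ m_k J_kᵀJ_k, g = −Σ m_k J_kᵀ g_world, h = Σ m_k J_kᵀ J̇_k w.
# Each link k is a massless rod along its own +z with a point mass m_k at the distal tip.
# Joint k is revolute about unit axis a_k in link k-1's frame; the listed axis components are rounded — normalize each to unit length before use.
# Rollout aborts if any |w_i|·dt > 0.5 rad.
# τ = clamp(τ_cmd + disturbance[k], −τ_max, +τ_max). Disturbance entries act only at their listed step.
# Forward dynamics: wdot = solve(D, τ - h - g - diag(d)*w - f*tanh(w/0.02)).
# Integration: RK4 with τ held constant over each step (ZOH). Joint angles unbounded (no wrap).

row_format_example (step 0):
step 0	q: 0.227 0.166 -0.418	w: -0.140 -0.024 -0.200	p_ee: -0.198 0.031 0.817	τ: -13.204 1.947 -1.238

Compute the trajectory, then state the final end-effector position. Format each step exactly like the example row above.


step 1	q: 0.220 0.183 -0.469	w: -0.605 1.405 -4.570	p_ee: -0.197 0.030 0.814	τ: -10.742 0.975 1.998
step 2	q: 0.197 0.165 -0.517	w: -1.632 -2.752 -0.669	p_ee: -0.196 0.026 0.811	τ: -8.166 3.218 -0.900
step 3	q: 0.170 0.158 -0.597	w: -1.172 1.518 -6.671	p_ee: -0.195 0.021 0.806	τ: -6.391 -0.193 3.246
step 4	q: 0.132 0.118 -0.652	w: -2.456 -4.954 0.399	p_ee: -0.193 0.016 0.799	τ: -4.843 3.648 -1.927
step 5	q: 0.098 0.103 -0.742	w: -1.117 2.668 -8.512	p_ee: -0.190 0.011 0.790	τ: -2.444 -2.087 4.488
step 6	q: 0.054 0.044 -0.793	w: -3.162 -7.619 2.532	p_ee: -0.188 0.005 0.780	τ: -2.524 4.732 -3.386
step 7	q: 0.020 0.033 -0.892	w: -0.474 5.310 -11.165	p_ee: -0.183 0.002 0.766	τ: 1.187 -4.534 6.706
step 8	q: -0.029 -0.047 -0.924	w: -4.015 -11.664 6.581	p_ee: -0.180 -0.002 0.754	τ: -1.547 7.249 -5.907
step 9	q: -0.054 -0.033 -1.042	w: 0.982 10.706 -16.093	p_ee: -0.175 -0.004 0.737	τ: 4.966 -8.441 9.052
step 10	q: -0.101 -0.118 -1.067	w: -4.954 -16.233 11.244	p_ee: -0.172 -0.007 0.722	τ: -1.677 10.623 -8.655
step 11	q: -0.115 -0.079 -1.201	w: 2.728 16.694 -21.233	p_ee: -0.165 -0.008 0.704	τ: 8.798 -12.541 9.052
step 12	q: -0.148 -0.123 -1.265	w: -5.049 -16.960 11.258	p_ee: -0.161 -0.009 0.686	τ: -1.679 12.004 -7.719
step 13	q: -0.160 -0.097 -1.382	w: 3.047 16.186 -19.918	p_ee: -0.156 -0.010 0.667	τ: 9.988 -11.779 9.052
step 14	q: -0.182 -0.123 -1.457	w: -4.405 -15.180 9.181	p_ee: -0.152 -0.010 0.647	τ: -1.471 11.640 -5.319
step 15	q: -0.192 -0.118 -1.552	w: 2.691 12.944 -16.266	p_ee: -0.147 -0.010 0.628	τ: 9.192 -8.888 9.052
step 16	q: -0.208 -0.146 -1.617	w: -3.552 -12.932 7.290	p_ee: -0.144 -0.010 0.608	τ: -1.351 10.687 -3.367
step 17	q: -0.214 -0.152 -1.694	w: 2.344 9.960 -13.066	p_ee: -0.141 -0.010 0.590	τ: 7.938 -6.247 9.052
step 18	q: -0.224 -0.187 -1.744	w: -2.823 -11.196 6.232	p_ee: -0.139 -0.009 0.572	τ: -1.601 9.868 -2.371
step 19	q: -0.226 -0.200 -1.806	w: 2.169 7.930 -10.815	p_ee: -0.137 -0.009 0.555	τ: 6.854 -4.465 9.052
step 20	q: -0.231 -0.238 -1.842	w: -2.250 -9.907 5.699	p_ee: -0.136 -0.008 0.539	τ: -2.125 9.209 -2.017
step 21	q: -0.229 -0.255 -1.890	w: 2.067 6.475 -9.125	p_ee: -0.135 -0.008 0.524	τ: 5.948 -3.241 8.893
step 22	q: -0.230 -0.295 -1.915	w: -1.794 -8.857 5.381	p_ee: -0.136 -0.007 0.510	τ: -2.796 8.635 -1.968
step 23	q: -0.224 -0.316 -1.950	w: 1.959 5.272 -7.700	p_ee: -0.136 -0.007 0.497	τ: 5.103 -2.273 7.731
step 24	q: -0.220 -0.345 -1.976	w: -1.169 -7.039 4.105	p_ee: -0.136 -0.006 0.485	τ: -2.876 7.477 -1.169
step 25	q: -0.212 -0.371 -2.001	w: 1.629 3.404 -5.724	p_ee: -0.137 -0.005 0.474	τ: 3.722 -0.738 6.160
step 26	q: -0.203 -0.393 -2.028	w: -0.482 -4.887 2.362	p_ee: -0.138 -0.005 0.462	τ: -2.417 5.983 -0.014
step 27	q: -0.193 -0.421 -2.047	w: 1.248 1.505 -3.707	p_ee: -0.139 -0.004 0.452	τ: 2.080 0.848 4.510
step 28	q: -0.181 -0.440 -2.072	w: 0.104 -3.030 0.814	p_ee: -0.140 -0.004 0.442	τ: -1.814 4.621 0.979
step 29	q: -0.169 -0.466 -2.089	w: 0.966 0.115 -2.159	p_ee: -0.141 -0.003 0.433	τ: 0.580 2.035 3.159
step 30	q: -0.155 -0.485 -2.110	w: 0.485 -1.844 -0.132	p_ee: -0.142 -0.003 0.424	τ: -1.447 3.710 1.494
step 31	q: -0.142 -0.508 -2.125	w: 0.836 -0.596 -1.266	p_ee: -0.144 -0.003 0.415	τ: -0.519 2.656 2.259
step 32	q: -0.127 -0.527 -2.143	w: 0.691 -1.235 -0.543	p_ee: -0.146 -0.002 0.407	τ: -1.415 3.217 1.584
step 33	q: -0.112 -0.547 -2.157	w: 0.806 -0.846 -0.843	p_ee: -0.147 -0.002 0.400	τ: -1.249 2.878 1.702
step 34	q: -0.096 -0.566 -2.172	w: 0.782 -0.983 -0.629	p_ee: -0.149 -0.002 0.392	τ: -1.641 2.997 1.417
step 35	q: -0.080 -0.584 -2.185	w: 0.816 -0.874 -0.664	p_ee: -0.150 -0.001 0.386	τ: -1.745 2.893 1.328
step 36	q: -0.063 -0.601 -2.198	w: 0.819 -0.875 -0.594	p_ee: -0.152 -0.001 0.379	τ: -1.971 2.884 1.156
step 37	q: -0.047 -0.618 -2.210	w: 0.829 -0.834 -0.572	p_ee: -0.154 -0.001 0.373	τ: -2.136 2.834 1.023
step 38	q: -0.030 -0.635 -2.221	w: 0.832 -0.811 -0.536	p_ee: -0.155 -0.000 0.367	τ: -2.314 2.797 0.880
step 39	q: -0.014 -0.651 -2.231	w: 0.833 -0.784 -0.508	p_ee: -0.157 -0.000 0.361	τ: -2.478 2.754 0.745
step 40	q: 0.003 -0.666 -2.241	w: 0.830 -0.760 -0.481	p_ee: -0.159 0.000 0.356	τ: -2.638 2.711 0.613
step 41	q: 0.020 -0.681 -2.251	w: 0.826 -0.737 -0.456	p_ee: -0.160 0.000 0.351	τ: -2.790 2.668 0.486
step 42	q: 0.036 -0.696 -2.260	w: 0.819 -0.716 -0.434	p_ee: -0.162 0.000 0.346	τ: -2.936 2.624 0.362
step 43	q: 0.052 -0.710 -2.268	w: 0.810 -0.697 -0.413	p_ee: -0.163 0.001 0.341
final p_ee position (m): -0.163 0.001 0.341
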